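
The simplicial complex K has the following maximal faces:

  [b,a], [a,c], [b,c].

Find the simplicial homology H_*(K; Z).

H_0 = Z,  H_1 = Z.

Order the vertices as a < b < c. Listing each simplex with vertices in this order, K has dimension 1 with simplices:

  0-simplices (3): a, b, c
  1-simplices (3): ab, ac, bc

giving chain groups C_0 ≅ Z^3, C_1 ≅ Z^3.

The boundary map ∂_1: C_1 → C_0 maps an edge to its endpoints' difference, ∂[p,q] = q − p. For instance
  ∂ac = c − a.
The 3×3 boundary matrix has rank 2 and Smith normal form diag(1,1).

Computing H_k = (kernel of ∂_k) / (image of ∂_{k+1}):

  H_0: rank C_0 − rank ∂_1 = 3 − 2 = 1, and the invariant factors of ∂_1 are all 1, so H_0 ≅ Z.
  H_1: rank ker ∂_1 − rank ∂_2 = (3 − 2) − 0 = 1, and there is no ∂_2, so H_1 ≅ Z.

(K is a triangulation of the circle S^1.)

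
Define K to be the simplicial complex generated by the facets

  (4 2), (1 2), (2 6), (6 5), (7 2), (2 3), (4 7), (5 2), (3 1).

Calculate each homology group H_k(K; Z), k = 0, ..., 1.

We work with the vertex ordering 1 < 2 < 3 < 4 < 5 < 6 < 7. The simplices of K, each written with vertices in increasing order, are:

  0-simplices (7): [1], [2], [3], [4], [5], [6], [7]
  1-simplices (9): [1,2], [1,3], [2,3], [2,4], [2,5], [2,6], [2,7], [4,7], [5,6]

so the chain groups are C_0 ≅ Z^7, C_1 ≅ Z^9.

The boundary map ∂_1: C_1 → C_0 is given by ∂[p,q] = [q] − [p].
As a 7×9 matrix over Z this has rank 6, with invariant factors (1,1,1,1,1,1).

From H_k ≅ ker(∂_k) / im(∂_{k+1}) we obtain:

  H_0: rank C_0 − rank ∂_1 = 7 − 6 = 1, and the invariant factors of ∂_1 are all 1, so H_0 ≅ Z.
  H_1: rank ker ∂_1 − rank ∂_2 = (9 − 6) − 0 = 3, and there is no ∂_2, so H_1 ≅ Z^3.

H_0 ≅ Z,  H_1 ≅ Z^3.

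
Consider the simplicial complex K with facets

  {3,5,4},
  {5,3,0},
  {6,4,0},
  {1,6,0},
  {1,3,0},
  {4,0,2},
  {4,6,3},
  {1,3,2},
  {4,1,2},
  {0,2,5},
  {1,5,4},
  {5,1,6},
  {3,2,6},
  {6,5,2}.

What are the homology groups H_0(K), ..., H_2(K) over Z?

Order the vertices as 0 < 1 < 2 < 3 < 4 < 5 < 6. Listing each simplex with vertices in this order, K has dimension 2 with simplices:

  0-simplices (7): [0], [1], [2], [3], [4], [5], [6]
  1-simplices (21): [0,1], [0,2], [0,3], [0,4], [0,5], [0,6], [1,2], [1,3], [1,4], [1,5], [1,6], [2,3], [2,4], [2,5], [2,6], [3,4], [3,5], [3,6], [4,5], [4,6], [5,6]
  2-simplices (14): [0,1,3], [0,1,6], [0,2,4], [0,2,5], [0,3,5], [0,4,6], [1,2,3], [1,2,4], [1,4,5], [1,5,6], [2,3,6], [2,5,6], [3,4,5], [3,4,6]

Hence C_0 ≅ Z^7, C_1 ≅ Z^21, C_2 ≅ Z^14.

∂_1: C_1 → C_0 maps an edge to its endpoints' difference, ∂[p,q] = q − p. For instance
  ∂[3,4] = [4] − [3].
As a 7×21 matrix over Z this has rank 6, with invariant factors (1,1,1,1,1,1).

The boundary map ∂_2: C_2 → C_1 acts by ∂[p,q,r] = [q,r] − [p,r] + [p,q]. For instance
  ∂[0,2,5] = [2,5] − [0,5] + [0,2],
  ∂[0,1,6] = [1,6] − [0,6] + [0,1].
This gives a 21×14 integer matrix of rank 13; reducing to Smith normal form yields diagonal entries (1,1,1,1,1,1,1,1,1,1,1,1,1).

Reading off H_k = ker ∂_k / im ∂_{k+1}:

  H_0: rank C_0 − rank ∂_1 = 7 − 6 = 1, and the invariant factors of ∂_1 are all 1, so H_0 = Z.
  H_1: rank ker ∂_1 − rank ∂_2 = (21 − 6) − 13 = 2, and the invariant factors of ∂_2 are all 1, so H_1 = Z^2.
  H_2: rank ker ∂_2 − rank ∂_3 = (14 − 13) − 0 = 1, and there is no ∂_3, so H_2 = Z.

As a check, the Euler characteristic is 7 − 21 + 14 = 0, which agrees with 1 − 2 + 1 = 0.

H_0 = Z,  H_1 = Z^2,  H_2 = Z.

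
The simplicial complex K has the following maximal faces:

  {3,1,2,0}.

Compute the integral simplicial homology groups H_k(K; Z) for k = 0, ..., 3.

Take the total order 0 < 1 < 2 < 3 on the vertex set. Then K (dimension 3) consists of the simplices:

  0-simplices (4): [0], [1], [2], [3]
  1-simplices (6): [0,1], [0,2], [0,3], [1,2], [1,3], [2,3]
  2-simplices (4): [0,1,2], [0,1,3], [0,2,3], [1,2,3]
  3-simplices (1): [0,1,2,3]

giving chain groups C_0 ≅ Z^4, C_1 ≅ Z^6, C_2 ≅ Z^4, C_3 ≅ Z^1.

Boundary ∂_1: C_1 → C_0 is given by ∂[p,q] = [q] − [p]. For instance
  ∂[0,2] = [2] − [0].
As a 4×6 matrix over Z this has rank 3, with invariant factors (1,1,1).

∂_2: C_2 → C_1 maps a triangle to the signed sum of its edges. For instance
  ∂[0,1,3] = [1,3] − [0,3] + [0,1],
  ∂[1,2,3] = [2,3] − [1,3] + [1,2].
This gives a 6×4 integer matrix of rank 3; reducing to Smith normal form yields diagonal entries (1,1,1).

The boundary map ∂_3: C_3 → C_2 sends each 3-simplex σ to the alternating sum Σ_i (−1)^i (σ with its i-th vertex removed). For instance
  ∂[0,1,2,3] = [1,2,3] − [0,2,3] + [0,1,3] − [0,1,2].
This gives a 4×1 integer matrix of rank 1; reducing to Smith normal form yields diagonal entries (1).

Now H_k = ker ∂_k / im ∂_{k+1}, so:

  H_0: rank C_0 − rank ∂_1 = 4 − 3 = 1, and the invariant factors of ∂_1 are all 1, so H_0 ≅ Z.
  H_1: rank ker ∂_1 − rank ∂_2 = (6 − 3) − 3 = 0, and the invariant factors of ∂_2 are all 1, so H_1 ≅ 0.
  H_2: rank ker ∂_2 − rank ∂_3 = (4 − 3) − 1 = 0, and the invariant factors of ∂_3 are all 1, so H_2 ≅ 0.
  H_3: rank ker ∂_3 − rank ∂_4 = (1 − 1) − 0 = 0, and there is no ∂_4, so H_3 ≅ 0.

H_0 = Z,  H_1 = 0,  H_2 = 0,  H_3 = 0.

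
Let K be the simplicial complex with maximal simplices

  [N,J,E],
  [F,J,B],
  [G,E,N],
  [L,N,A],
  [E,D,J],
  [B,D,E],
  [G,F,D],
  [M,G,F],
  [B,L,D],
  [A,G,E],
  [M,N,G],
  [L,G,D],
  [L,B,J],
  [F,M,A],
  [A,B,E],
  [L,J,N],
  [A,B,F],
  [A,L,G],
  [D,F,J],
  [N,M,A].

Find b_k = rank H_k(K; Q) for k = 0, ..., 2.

Fix the vertex order A < B < D < E < F < G < J < L < M < N and write every simplex with vertices in increasing order. Then dim K = 2 and the simplices of K are:

  0-simplices (10): A, B, D, E, F, G, J, L, M, N
  1-simplices (30): AB, AE, AF, AG, AL, AM, AN, BD, BE, BF, BJ, BL, DE, DF, DG, DJ, DL, EG, EJ, EN, FG, FJ, FM, GL, GM, GN, JL, JN, LN, MN
  2-simplices (20): ABE, ABF, AEG, AFM, AGL, ALN, AMN, BDE, BDL, BFJ, BJL, DEJ, DFG, DFJ, DGL, EGN, EJN, FGM, GMN, JLN

so the chain groups are C_0 ≅ Z^10, C_1 ≅ Z^30, C_2 ≅ Z^20.

The boundary map ∂_1: C_1 → C_0 is given by ∂[p,q] = [q] − [p]. For instance
  ∂BE = E − B.
This gives a 10×30 integer matrix of rank 9; reducing to Smith normal form yields diagonal entries (1,1,1,1,1,1,1,1,1).

Boundary ∂_2: C_2 → C_1 acts by ∂[p,q,r] = [q,r] − [p,r] + [p,q]. For instance
  ∂DFG = FG − DG + DF,
  ∂AMN = MN − AN + AM.
As a 30×20 matrix over Z this has rank 20, with invariant factors (1,1,1,1,1,1,1,1,1,1,1,1,1,1,1,1,1,1,1,2).

Computing H_k = (kernel of ∂_k) / (image of ∂_{k+1}):

  H_0: rank C_0 − rank ∂_1 = 10 − 9 = 1, and the invariant factors of ∂_1 are all 1, so H_0 = Z.
  H_1: rank ker ∂_1 − rank ∂_2 = (30 − 9) − 20 = 1, and ∂_2 has invariant factor 2 > 1, so H_1 = Z ⊕ Z/2.
  H_2: rank ker ∂_2 − rank ∂_3 = (20 − 20) − 0 = 0, and there is no ∂_3, so H_2 = 0.

(K is a triangulation of the Klein bottle.)

Hence the Betti numbers are b_0 = 1, b_1 = 1, b_2 = 0.

b_0 = 1, b_1 = 1, b_2 = 0.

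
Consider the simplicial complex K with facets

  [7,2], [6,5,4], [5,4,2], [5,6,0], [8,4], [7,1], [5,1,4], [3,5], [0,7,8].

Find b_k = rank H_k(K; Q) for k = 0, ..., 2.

Order the vertices as 0 < 1 < 2 < 3 < 4 < 5 < 6 < 7 < 8. Listing each simplex with vertices in this order, K has dimension 2 with simplices:

  0-simplices (9): [0], [1], [2], [3], [4], [5], [6], [7], [8]
  1-simplices (16): [0,5], [0,6], [0,7], [0,8], [1,4], [1,5], [1,7], [2,4], [2,5], [2,7], [3,5], [4,5], [4,6], [4,8], [5,6], [7,8]
  2-simplices (5): [0,5,6], [0,7,8], [1,4,5], [2,4,5], [4,5,6]

so the chain groups are C_0 ≅ Z^9, C_1 ≅ Z^16, C_2 ≅ Z^5.

The boundary map ∂_1: C_1 → C_0 maps an edge to its endpoints' difference, ∂[p,q] = q − p. For instance
  ∂[1,7] = [7] − [1].
The resulting 9×16 matrix has rank 8, and its Smith normal form has invariant factors (1,1,1,1,1,1,1,1).

Boundary ∂_2: C_2 → C_1 acts by ∂[p,q,r] = [q,r] − [p,r] + [p,q]. For instance
  ∂[0,5,6] = [5,6] − [0,6] + [0,5],
  ∂[4,5,6] = [5,6] − [4,6] + [4,5].
The 16×5 boundary matrix has rank 5 and Smith normal form diag(1,1,1,1,1).

Now H_k = ker ∂_k / im ∂_{k+1}, so:

  H_0: rank C_0 − rank ∂_1 = 9 − 8 = 1, and the invariant factors of ∂_1 are all 1, so H_0 = Z.
  H_1: rank ker ∂_1 − rank ∂_2 = (16 − 8) − 5 = 3, and the invariant factors of ∂_2 are all 1, so H_1 = Z^3.
  H_2: rank ker ∂_2 − rank ∂_3 = (5 − 5) − 0 = 0, and there is no ∂_3, so H_2 = 0.

As a check, the Euler characteristic is 9 − 16 + 5 = -2, which agrees with 1 − 3 + 0 = -2.

Hence the Betti numbers are b_0 = 1, b_1 = 3, b_2 = 0.

b_0 = 1, b_1 = 3, b_2 = 0.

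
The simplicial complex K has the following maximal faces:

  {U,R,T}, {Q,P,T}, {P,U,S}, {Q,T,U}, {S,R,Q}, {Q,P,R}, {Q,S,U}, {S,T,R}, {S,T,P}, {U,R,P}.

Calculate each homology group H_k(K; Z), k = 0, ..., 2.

K has 6 vertices, 15 edges, 10 triangles.
rank ∂_0 = 0, rank ∂_1 = 5 ⇒ b_0 = 6 − 0 − 5 = 1; all invariant factors of ∂_1 are 1 so no torsion. So H_0 = Z.
rank ∂_1 = 5, rank ∂_2 = 10 ⇒ b_1 = 15 − 5 − 10 = 0; ∂_2 has invariant factor(s) [2] giving torsion. So H_1 = Z_2.
rank ∂_2 = 10, rank ∂_3 = 0 ⇒ b_2 = 10 − 10 − 0 = 0. So H_2 = 0.

H_0 = Z,  H_1 = Z_2,  H_2 = 0.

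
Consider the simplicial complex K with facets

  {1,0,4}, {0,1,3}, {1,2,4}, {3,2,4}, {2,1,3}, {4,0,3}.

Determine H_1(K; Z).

H_1 ≅ 0.

Take the total order 0 < 1 < 2 < 3 < 4 on the vertex set. Then K (dimension 2) consists of the simplices:

  0-simplices (5): [0], [1], [2], [3], [4]
  1-simplices (9): [0,1], [0,3], [0,4], [1,2], [1,3], [1,4], [2,3], [2,4], [3,4]
  2-simplices (6): [0,1,3], [0,1,4], [0,3,4], [1,2,3], [1,2,4], [2,3,4]

giving chain groups C_0 ≅ Z^5, C_1 ≅ Z^9, C_2 ≅ Z^6.

∂_1: C_1 → C_0 is given by ∂[p,q] = [q] − [p]. For instance
  ∂[2,4] = [4] − [2].
This gives a 5×9 integer matrix of rank 4; reducing to Smith normal form yields diagonal entries (1,1,1,1).

Boundary ∂_2: C_2 → C_1 maps a triangle to the signed sum of its edges. For instance
  ∂[0,1,4] = [1,4] − [0,4] + [0,1],
  ∂[2,3,4] = [3,4] − [2,4] + [2,3].
This gives a 9×6 integer matrix of rank 5; reducing to Smith normal form yields diagonal entries (1,1,1,1,1).

Computing H_k = (kernel of ∂_k) / (image of ∂_{k+1}):

  H_1: rank ker ∂_1 − rank ∂_2 = (9 − 4) − 5 = 0, and the invariant factors of ∂_2 are all 1, so H_1 ≅ 0.

(K is a triangulation of the 2-sphere S^2.)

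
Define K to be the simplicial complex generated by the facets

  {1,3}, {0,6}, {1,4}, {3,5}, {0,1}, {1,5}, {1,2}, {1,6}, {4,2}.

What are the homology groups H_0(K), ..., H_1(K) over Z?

K has 7 vertices, 9 edges.
rank ∂_0 = 0, rank ∂_1 = 6 ⇒ b_0 = 7 − 0 − 6 = 1; all invariant factors of ∂_1 are 1 so no torsion. So H_0 ≅ Z.
rank ∂_1 = 6, rank ∂_2 = 0 ⇒ b_1 = 9 − 6 − 0 = 3. So H_1 ≅ Z^3.

H_0 ≅ Z,  H_1 ≅ Z^3.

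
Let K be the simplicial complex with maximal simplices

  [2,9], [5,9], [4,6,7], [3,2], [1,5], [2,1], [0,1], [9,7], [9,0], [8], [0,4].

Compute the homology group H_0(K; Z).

H_0 = Z^2.

Order the vertices as 0 < 1 < 2 < 3 < 4 < 5 < 6 < 7 < 8 < 9. Listing each simplex with vertices in this order, K has dimension 2 with simplices:

  0-simplices (10): [0], [1], [2], [3], [4], [5], [6], [7], [8], [9]
  1-simplices (12): [0,1], [0,4], [0,9], [1,2], [1,5], [2,3], [2,9], [4,6], [4,7], [5,9], [6,7], [7,9]
  2-simplices (1): [4,6,7]

so the chain groups are C_0 ≅ Z^10, C_1 ≅ Z^12, C_2 ≅ Z^1.

Boundary ∂_1: C_1 → C_0 is given by ∂[p,q] = [q] − [p].
The 10×12 boundary matrix has rank 8 and Smith normal form diag(1,1,1,1,1,1,1,1).

Boundary ∂_2: C_2 → C_1 sends each 2-simplex [p,q,r] to [q,r] − [p,r] + [p,q]. For instance
  ∂[4,6,7] = [6,7] − [4,7] + [4,6].
This gives a 12×1 integer matrix of rank 1; reducing to Smith normal form yields diagonal entries (1).

Now H_k = ker ∂_k / im ∂_{k+1}, so:

  H_0: rank C_0 − rank ∂_1 = 10 − 8 = 2, and the invariant factors of ∂_1 are all 1, so H_0 = Z^2.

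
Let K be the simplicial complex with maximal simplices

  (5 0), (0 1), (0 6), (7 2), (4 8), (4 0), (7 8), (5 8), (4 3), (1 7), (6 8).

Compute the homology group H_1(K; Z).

We work with the vertex ordering 0 < 1 < 2 < 3 < 4 < 5 < 6 < 7 < 8. The simplices of K, each written with vertices in increasing order, are:

  0-simplices (9): [0], [1], [2], [3], [4], [5], [6], [7], [8]
  1-simplices (11): [0,1], [0,4], [0,5], [0,6], [1,7], [2,7], [3,4], [4,8], [5,8], [6,8], [7,8]

Hence C_0 ≅ Z^9, C_1 ≅ Z^11.

The boundary map ∂_1: C_1 → C_0 maps an edge to its endpoints' difference, ∂[p,q] = q − p.
This gives a 9×11 integer matrix of rank 8; reducing to Smith normal form yields diagonal entries (1,1,1,1,1,1,1,1).

From H_k ≅ ker(∂_k) / im(∂_{k+1}) we obtain:

  H_1: rank ker ∂_1 − rank ∂_2 = (11 − 8) − 0 = 3, and there is no ∂_2, so H_1 = Z^3.

H_1 = Z^3.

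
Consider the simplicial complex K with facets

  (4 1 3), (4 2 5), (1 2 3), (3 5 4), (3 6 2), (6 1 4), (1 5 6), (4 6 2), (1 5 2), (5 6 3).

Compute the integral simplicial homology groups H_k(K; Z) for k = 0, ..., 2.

Fix the vertex order 1 < 2 < 3 < 4 < 5 < 6 and write every simplex with vertices in increasing order. Then dim K = 2 and the simplices of K are:

  0-simplices (6): [1], [2], [3], [4], [5], [6]
  1-simplices (15): [1,2], [1,3], [1,4], [1,5], [1,6], [2,3], [2,4], [2,5], [2,6], [3,4], [3,5], [3,6], [4,5], [4,6], [5,6]
  2-simplices (10): [1,2,3], [1,2,5], [1,3,4], [1,4,6], [1,5,6], [2,3,6], [2,4,5], [2,4,6], [3,4,5], [3,5,6]

giving chain groups C_0 ≅ Z^6, C_1 ≅ Z^15, C_2 ≅ Z^10.

Boundary ∂_1: C_1 → C_0 sends each edge [p,q] (with p < q) to q − p. For instance
  ∂[2,4] = [4] − [2].
This gives a 6×15 integer matrix of rank 5; reducing to Smith normal form yields diagonal entries (1,1,1,1,1).

Boundary ∂_2: C_2 → C_1 maps a triangle to the signed sum of its edges. For instance
  ∂[1,2,5] = [2,5] − [1,5] + [1,2],
  ∂[2,4,6] = [4,6] − [2,6] + [2,4].
This gives a 15×10 integer matrix of rank 10; reducing to Smith normal form yields diagonal entries (1,1,1,1,1,1,1,1,1,2).

Now H_k = ker ∂_k / im ∂_{k+1}, so:

  H_0: rank C_0 − rank ∂_1 = 6 − 5 = 1, and the invariant factors of ∂_1 are all 1, so H_0 = Z.
  H_1: rank ker ∂_1 − rank ∂_2 = (15 − 5) − 10 = 0, and ∂_2 has invariant factor 2 > 1, so H_1 = Z/2.
  H_2: rank ker ∂_2 − rank ∂_3 = (10 − 10) − 0 = 0, and there is no ∂_3, so H_2 = 0.

H_0 = Z,  H_1 = Z/2,  H_2 = 0.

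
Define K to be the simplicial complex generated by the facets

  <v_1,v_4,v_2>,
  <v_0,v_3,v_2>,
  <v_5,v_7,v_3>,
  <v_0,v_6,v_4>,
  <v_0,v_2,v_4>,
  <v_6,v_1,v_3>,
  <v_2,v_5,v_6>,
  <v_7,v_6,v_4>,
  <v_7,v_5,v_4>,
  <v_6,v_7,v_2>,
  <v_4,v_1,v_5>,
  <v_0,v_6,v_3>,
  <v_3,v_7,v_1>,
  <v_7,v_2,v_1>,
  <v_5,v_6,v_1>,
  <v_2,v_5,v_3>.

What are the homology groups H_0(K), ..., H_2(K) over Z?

K has 8 vertices, 24 edges, 16 triangles.
rank ∂_0 = 0, rank ∂_1 = 7 ⇒ b_0 = 8 − 0 − 7 = 1; all invariant factors of ∂_1 are 1 so no torsion. So H_0 ≅ Z.
rank ∂_1 = 7, rank ∂_2 = 15 ⇒ b_1 = 24 − 7 − 15 = 2; all invariant factors of ∂_2 are 1 so no torsion. So H_1 ≅ Z^2.
rank ∂_2 = 15, rank ∂_3 = 0 ⇒ b_2 = 16 − 15 − 0 = 1. So H_2 ≅ Z.

H_0 ≅ Z,  H_1 ≅ Z^2,  H_2 ≅ Z.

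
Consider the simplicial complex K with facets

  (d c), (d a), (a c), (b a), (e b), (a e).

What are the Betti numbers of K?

b_0 = 1, b_1 = 2.

Order the vertices as a < b < c < d < e. Listing each simplex with vertices in this order, K has dimension 1 with simplices:

  0-simplices (5): a, b, c, d, e
  1-simplices (6): ab, ac, ad, ae, be, cd

Hence C_0 ≅ Z^5, C_1 ≅ Z^6.

Boundary ∂_1: C_1 → C_0 sends each edge [p,q] (with p < q) to q − p. For instance
  ∂cd = d − c.
The resulting 5×6 matrix has rank 4, and its Smith normal form has invariant factors (1,1,1,1).

From H_k ≅ ker(∂_k) / im(∂_{k+1}) we obtain:

  H_0: rank C_0 − rank ∂_1 = 5 − 4 = 1, and the invariant factors of ∂_1 are all 1, so H_0 = Z.
  H_1: rank ker ∂_1 − rank ∂_2 = (6 − 4) − 0 = 2, and there is no ∂_2, so H_1 = Z^2.

Hence the Betti numbers are b_0 = 1, b_1 = 2.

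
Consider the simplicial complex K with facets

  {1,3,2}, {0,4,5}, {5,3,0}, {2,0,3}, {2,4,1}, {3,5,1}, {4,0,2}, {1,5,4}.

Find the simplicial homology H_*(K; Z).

Fix the vertex order 0 < 1 < 2 < 3 < 4 < 5 and write every simplex with vertices in increasing order. Then dim K = 2 and the simplices of K are:

  0-simplices (6): [0], [1], [2], [3], [4], [5]
  1-simplices (12): [0,2], [0,3], [0,4], [0,5], [1,2], [1,3], [1,4], [1,5], [2,3], [2,4], [3,5], [4,5]
  2-simplices (8): [0,2,3], [0,2,4], [0,3,5], [0,4,5], [1,2,3], [1,2,4], [1,3,5], [1,4,5]

so the chain groups are C_0 ≅ Z^6, C_1 ≅ Z^12, C_2 ≅ Z^8.

Boundary ∂_1: C_1 → C_0 maps an edge to its endpoints' difference, ∂[p,q] = q − p. For instance
  ∂[0,5] = [5] − [0].
The resulting 6×12 matrix has rank 5, and its Smith normal form has invariant factors (1,1,1,1,1).

Boundary ∂_2: C_2 → C_1 maps a triangle to the signed sum of its edges. For instance
  ∂[0,2,3] = [2,3] − [0,3] + [0,2],
  ∂[0,2,4] = [2,4] − [0,4] + [0,2].
As a 12×8 matrix over Z this has rank 7, with invariant factors (1,1,1,1,1,1,1).

Computing H_k = (kernel of ∂_k) / (image of ∂_{k+1}):

  H_0: rank C_0 − rank ∂_1 = 6 − 5 = 1, and the invariant factors of ∂_1 are all 1, so H_0 ≅ Z.
  H_1: rank ker ∂_1 − rank ∂_2 = (12 − 5) − 7 = 0, and the invariant factors of ∂_2 are all 1, so H_1 ≅ 0.
  H_2: rank ker ∂_2 − rank ∂_3 = (8 − 7) − 0 = 1, and there is no ∂_3, so H_2 ≅ Z.

H_0 = Z,  H_1 = 0,  H_2 = Z.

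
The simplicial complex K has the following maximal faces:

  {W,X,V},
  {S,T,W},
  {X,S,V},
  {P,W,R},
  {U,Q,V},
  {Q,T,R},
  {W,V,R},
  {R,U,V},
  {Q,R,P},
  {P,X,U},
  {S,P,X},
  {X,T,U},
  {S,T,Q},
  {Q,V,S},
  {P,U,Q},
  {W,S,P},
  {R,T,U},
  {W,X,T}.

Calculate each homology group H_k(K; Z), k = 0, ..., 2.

Take the total order P < Q < R < S < T < U < V < W < X on the vertex set. Then K (dimension 2) consists of the simplices:

  0-simplices (9): P, Q, R, S, T, U, V, W, X
  1-simplices (27): PQ, PR, PS, PU, PW, PX, QR, QS, QT, QU, QV, RT, RU, RV, RW, ST, SV, SW, SX, TU, TW, TX, UV, UX, VW, VX, WX
  2-simplices (18): PQR, PQU, PRW, PSW, PSX, PUX, QRT, QST, QSV, QUV, RTU, RUV, RVW, STW, SVX, TUX, TWX, VWX

Hence C_0 ≅ Z^9, C_1 ≅ Z^27, C_2 ≅ Z^18.

∂_1: C_1 → C_0 maps an edge to its endpoints' difference, ∂[p,q] = q − p.
This gives a 9×27 integer matrix of rank 8; reducing to Smith normal form yields diagonal entries (1,1,1,1,1,1,1,1).

Boundary ∂_2: C_2 → C_1 sends each 2-simplex [p,q,r] to [q,r] − [p,r] + [p,q]. For instance
  ∂VWX = WX − VX + VW,
  ∂PSW = SW − PW + PS.
The 27×18 boundary matrix has rank 18 and Smith normal form diag(1,1,1,1,1,1,1,1,1,1,1,1,1,1,1,1,1,2).

Now H_k = ker ∂_k / im ∂_{k+1}, so:

  H_0: rank C_0 − rank ∂_1 = 9 − 8 = 1, and the invariant factors of ∂_1 are all 1, so H_0 ≅ Z.
  H_1: rank ker ∂_1 − rank ∂_2 = (27 − 8) − 18 = 1, and ∂_2 has invariant factor 2 > 1, so H_1 ≅ Z ⊕ Z/2.
  H_2: rank ker ∂_2 − rank ∂_3 = (18 − 18) − 0 = 0, and there is no ∂_3, so H_2 ≅ 0.

H_0 ≅ Z,  H_1 ≅ Z ⊕ Z/2,  H_2 = 0.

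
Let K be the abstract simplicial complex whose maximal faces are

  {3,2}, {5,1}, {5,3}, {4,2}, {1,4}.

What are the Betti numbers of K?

K has 5 vertices, 5 edges.
rank ∂_0 = 0, rank ∂_1 = 4 ⇒ b_0 = 5 − 0 − 4 = 1; all invariant factors of ∂_1 are 1 so no torsion. So H_0 ≅ Z.
rank ∂_1 = 4, rank ∂_2 = 0 ⇒ b_1 = 5 − 4 − 0 = 1. So H_1 ≅ Z.

b_0 = 1, b_1 = 1.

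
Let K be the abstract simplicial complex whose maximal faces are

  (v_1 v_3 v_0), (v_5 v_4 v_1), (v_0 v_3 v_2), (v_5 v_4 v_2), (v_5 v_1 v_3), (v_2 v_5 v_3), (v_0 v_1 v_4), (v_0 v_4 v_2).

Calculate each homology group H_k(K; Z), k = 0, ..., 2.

H_0 ≅ Z,  H_1 = 0,  H_2 ≅ Z.

Fix the vertex order v_0 < v_1 < v_2 < v_3 < v_4 < v_5 and write every simplex with vertices in increasing order. Then dim K = 2 and the simplices of K are:

  0-simplices (6): [v_0], [v_1], [v_2], [v_3], [v_4], [v_5]
  1-simplices (12): [v_0,v_1], [v_0,v_2], [v_0,v_3], [v_0,v_4], [v_1,v_3], [v_1,v_4], [v_1,v_5], [v_2,v_3], [v_2,v_4], [v_2,v_5], [v_3,v_5], [v_4,v_5]
  2-simplices (8): [v_0,v_1,v_3], [v_0,v_1,v_4], [v_0,v_2,v_3], [v_0,v_2,v_4], [v_1,v_3,v_5], [v_1,v_4,v_5], [v_2,v_3,v_5], [v_2,v_4,v_5]

giving chain groups C_0 ≅ Z^6, C_1 ≅ Z^12, C_2 ≅ Z^8.

Boundary ∂_1: C_1 → C_0 maps an edge to its endpoints' difference, ∂[p,q] = q − p.
As a 6×12 matrix over Z this has rank 5, with invariant factors (1,1,1,1,1).

Boundary ∂_2: C_2 → C_1 sends each 2-simplex [p,q,r] to [q,r] − [p,r] + [p,q]. For instance
  ∂[v_0,v_1,v_3] = [v_1,v_3] − [v_0,v_3] + [v_0,v_1],
  ∂[v_0,v_1,v_4] = [v_1,v_4] − [v_0,v_4] + [v_0,v_1].
The resulting 12×8 matrix has rank 7, and its Smith normal form has invariant factors (1,1,1,1,1,1,1).

Now H_k = ker ∂_k / im ∂_{k+1}, so:

  H_0: rank C_0 − rank ∂_1 = 6 − 5 = 1, and the invariant factors of ∂_1 are all 1, so H_0 ≅ Z.
  H_1: rank ker ∂_1 − rank ∂_2 = (12 − 5) − 7 = 0, and the invariant factors of ∂_2 are all 1, so H_1 ≅ 0.
  H_2: rank ker ∂_2 − rank ∂_3 = (8 − 7) − 0 = 1, and there is no ∂_3, so H_2 ≅ Z.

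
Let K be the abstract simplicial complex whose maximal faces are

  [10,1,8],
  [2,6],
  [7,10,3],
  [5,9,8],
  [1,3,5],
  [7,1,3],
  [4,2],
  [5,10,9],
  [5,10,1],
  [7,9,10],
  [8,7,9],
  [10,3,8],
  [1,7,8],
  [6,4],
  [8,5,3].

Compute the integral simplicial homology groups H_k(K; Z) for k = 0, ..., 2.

Take the total order 1 < 2 < 3 < 4 < 5 < 6 < 7 < 8 < 9 < 10 on the vertex set. Then K (dimension 2) consists of the simplices:

  0-simplices (10): [1], [2], [3], [4], [5], [6], [7], [8], [9], [10]
  1-simplices (21): [1,3], [1,5], [1,7], [1,8], [1,10], [2,4], [2,6], [3,5], [3,7], [3,8], [3,10], [4,6], [5,8], [5,9], [5,10], [7,8], [7,9], [7,10], [8,9], [8,10], [9,10]
  2-simplices (12): [1,3,5], [1,3,7], [1,5,10], [1,7,8], [1,8,10], [3,5,8], [3,7,10], [3,8,10], [5,8,9], [5,9,10], [7,8,9], [7,9,10]

Hence C_0 ≅ Z^10, C_1 ≅ Z^21, C_2 ≅ Z^12.

∂_1: C_1 → C_0 maps an edge to its endpoints' difference, ∂[p,q] = q − p. For instance
  ∂[8,10] = [10] − [8].
As a 10×21 matrix over Z this has rank 8, with invariant factors (1,1,1,1,1,1,1,1).

∂_2: C_2 → C_1 acts by ∂[p,q,r] = [q,r] − [p,r] + [p,q]. For instance
  ∂[1,3,7] = [3,7] − [1,7] + [1,3],
  ∂[5,9,10] = [9,10] − [5,10] + [5,9].
As a 21×12 matrix over Z this has rank 12, with invariant factors (1,1,1,1,1,1,1,1,1,1,1,2).

From H_k ≅ ker(∂_k) / im(∂_{k+1}) we obtain:

  H_0: rank C_0 − rank ∂_1 = 10 − 8 = 2, and the invariant factors of ∂_1 are all 1, so H_0 = Z^2.
  H_1: rank ker ∂_1 − rank ∂_2 = (21 − 8) − 12 = 1, and ∂_2 has invariant factor 2 > 1, so H_1 = Z ⊕ Z/2.
  H_2: rank ker ∂_2 − rank ∂_3 = (12 − 12) − 0 = 0, and there is no ∂_3, so H_2 = 0.

As a check, the Euler characteristic is 10 − 21 + 12 = 1, which agrees with 2 − 1 + 0 = 1.

H_0 = Z^2,  H_1 = Z ⊕ Z/2,  H_2 = 0.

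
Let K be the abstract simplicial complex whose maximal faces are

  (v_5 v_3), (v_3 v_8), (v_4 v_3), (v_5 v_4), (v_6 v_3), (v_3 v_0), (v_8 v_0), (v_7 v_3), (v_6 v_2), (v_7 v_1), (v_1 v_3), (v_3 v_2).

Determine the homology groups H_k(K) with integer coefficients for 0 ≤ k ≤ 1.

Fix the vertex order v_0 < v_1 < v_2 < v_3 < v_4 < v_5 < v_6 < v_7 < v_8 and write every simplex with vertices in increasing order. Then dim K = 1 and the simplices of K are:

  0-simplices (9): [v_0], [v_1], [v_2], [v_3], [v_4], [v_5], [v_6], [v_7], [v_8]
  1-simplices (12): [v_0,v_3], [v_0,v_8], [v_1,v_3], [v_1,v_7], [v_2,v_3], [v_2,v_6], [v_3,v_4], [v_3,v_5], [v_3,v_6], [v_3,v_7], [v_3,v_8], [v_4,v_5]

so the chain groups are C_0 ≅ Z^9, C_1 ≅ Z^12.

The boundary map ∂_1: C_1 → C_0 maps an edge to its endpoints' difference, ∂[p,q] = q − p. For instance
  ∂[v_3,v_4] = [v_4] − [v_3].
As a 9×12 matrix over Z this has rank 8, with invariant factors (1,1,1,1,1,1,1,1).

Reading off H_k = ker ∂_k / im ∂_{k+1}:

  H_0: rank C_0 − rank ∂_1 = 9 − 8 = 1, and the invariant factors of ∂_1 are all 1, so H_0 ≅ Z.
  H_1: rank ker ∂_1 − rank ∂_2 = (12 − 8) − 0 = 4, and there is no ∂_2, so H_1 ≅ Z^4.

(K is a triangulation of a wedge of 4 circles.)

H_0 ≅ Z,  H_1 ≅ Z^4.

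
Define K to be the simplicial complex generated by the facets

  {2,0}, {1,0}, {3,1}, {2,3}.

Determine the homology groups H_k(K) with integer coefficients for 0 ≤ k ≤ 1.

H_0 ≅ Z,  H_1 ≅ Z.

Take the total order 0 < 1 < 2 < 3 on the vertex set. Then K (dimension 1) consists of the simplices:

  0-simplices (4): [0], [1], [2], [3]
  1-simplices (4): [0,1], [0,2], [1,3], [2,3]

Hence C_0 ≅ Z^4, C_1 ≅ Z^4.

The boundary map ∂_1: C_1 → C_0 is given by ∂[p,q] = [q] − [p]. For instance
  ∂[0,2] = [2] − [0].
The resulting 4×4 matrix has rank 3, and its Smith normal form has invariant factors (1,1,1).

Reading off H_k = ker ∂_k / im ∂_{k+1}:

  H_0: rank C_0 − rank ∂_1 = 4 − 3 = 1, and the invariant factors of ∂_1 are all 1, so H_0 ≅ Z.
  H_1: rank ker ∂_1 − rank ∂_2 = (4 − 3) − 0 = 1, and there is no ∂_2, so H_1 ≅ Z.

(K is a triangulation of the circle S^1.)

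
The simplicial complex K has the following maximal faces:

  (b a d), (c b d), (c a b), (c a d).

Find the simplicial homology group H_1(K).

Fix the vertex order a < b < c < d and write every simplex with vertices in increasing order. Then dim K = 2 and the simplices of K are:

  0-simplices (4): a, b, c, d
  1-simplices (6): ab, ac, ad, bc, bd, cd
  2-simplices (4): abc, abd, acd, bcd

giving chain groups C_0 ≅ Z^4, C_1 ≅ Z^6, C_2 ≅ Z^4.

The boundary map ∂_1: C_1 → C_0 is given by ∂[p,q] = [q] − [p]. For instance
  ∂bd = d − b.
The resulting 4×6 matrix has rank 3, and its Smith normal form has invariant factors (1,1,1).

The boundary map ∂_2: C_2 → C_1 acts by ∂[p,q,r] = [q,r] − [p,r] + [p,q]. For instance
  ∂abd = bd − ad + ab,
  ∂abc = bc − ac + ab.
This gives a 6×4 integer matrix of rank 3; reducing to Smith normal form yields diagonal entries (1,1,1).

Reading off H_k = ker ∂_k / im ∂_{k+1}:

  H_1: rank ker ∂_1 − rank ∂_2 = (6 − 3) − 3 = 0, and the invariant factors of ∂_2 are all 1, so H_1 = 0.

(K is a triangulation of the 2-sphere S^2.)

H_1 ≅ 0.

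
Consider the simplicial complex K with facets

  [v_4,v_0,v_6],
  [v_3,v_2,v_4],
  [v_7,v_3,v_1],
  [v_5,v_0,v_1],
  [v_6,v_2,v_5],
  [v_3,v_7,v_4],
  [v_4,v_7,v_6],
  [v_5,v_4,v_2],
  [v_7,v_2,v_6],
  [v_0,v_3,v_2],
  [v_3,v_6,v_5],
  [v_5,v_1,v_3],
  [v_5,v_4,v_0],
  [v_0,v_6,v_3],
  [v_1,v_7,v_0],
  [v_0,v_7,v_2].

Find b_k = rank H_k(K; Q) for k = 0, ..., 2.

b_0 = 1, b_1 = 2, b_2 = 1.

Take the total order v_0 < v_1 < v_2 < v_3 < v_4 < v_5 < v_6 < v_7 on the vertex set. Then K (dimension 2) consists of the simplices:

  0-simplices (8): [v_0], [v_1], [v_2], [v_3], [v_4], [v_5], [v_6], [v_7]
  1-simplices (24): (24 of them)
  2-simplices (16): (16 of them)

so the chain groups are C_0 ≅ Z^8, C_1 ≅ Z^24, C_2 ≅ Z^16.

∂_1: C_1 → C_0 sends each edge [p,q] (with p < q) to q − p. For instance
  ∂[v_6,v_7] = [v_7] − [v_6].
As a 8×24 matrix over Z this has rank 7, with invariant factors (1,1,1,1,1,1,1).

The boundary map ∂_2: C_2 → C_1 sends each 2-simplex [p,q,r] to [q,r] − [p,r] + [p,q]. For instance
  ∂[v_0,v_1,v_5] = [v_1,v_5] − [v_0,v_5] + [v_0,v_1],
  ∂[v_1,v_3,v_7] = [v_3,v_7] − [v_1,v_7] + [v_1,v_3].
This gives a 24×16 integer matrix of rank 15; reducing to Smith normal form yields diagonal entries (1,1,1,1,1,1,1,1,1,1,1,1,1,1,1).

Computing H_k = (kernel of ∂_k) / (image of ∂_{k+1}):

  H_0: rank C_0 − rank ∂_1 = 8 − 7 = 1, and the invariant factors of ∂_1 are all 1, so H_0 = Z.
  H_1: rank ker ∂_1 − rank ∂_2 = (24 − 7) − 15 = 2, and the invariant factors of ∂_2 are all 1, so H_1 = Z^2.
  H_2: rank ker ∂_2 − rank ∂_3 = (16 − 15) − 0 = 1, and there is no ∂_3, so H_2 = Z.

As a check, the Euler characteristic is 8 − 24 + 16 = 0, which agrees with 1 − 2 + 1 = 0.

Hence the Betti numbers are b_0 = 1, b_1 = 2, b_2 = 1.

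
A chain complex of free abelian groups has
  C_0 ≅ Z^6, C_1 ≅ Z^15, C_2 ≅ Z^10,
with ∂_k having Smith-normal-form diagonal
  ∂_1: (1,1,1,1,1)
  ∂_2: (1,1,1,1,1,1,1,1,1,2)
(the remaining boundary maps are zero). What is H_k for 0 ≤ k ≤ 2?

H_0 = Z,  H_1 = Z/2,  H_2 = 0.

H_0: b_0 = 6 − 0 − 5 = 1; torsion from ∂_1 factors > 1: none. So H_0 = Z.
H_1: b_1 = 15 − 5 − 10 = 0; torsion from ∂_2 factors > 1: [2]. So H_1 = Z/2.
H_2: b_2 = 10 − 10 − 0 = 0; torsion from ∂_3 factors > 1: none. So H_2 = 0.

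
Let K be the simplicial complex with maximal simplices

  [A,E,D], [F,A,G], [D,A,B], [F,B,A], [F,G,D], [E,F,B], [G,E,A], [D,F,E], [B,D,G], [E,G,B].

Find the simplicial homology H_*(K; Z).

H_0 ≅ Z,  H_1 ≅ Z/2Z,  H_2 = 0.

Order the vertices as A < B < D < E < F < G. Listing each simplex with vertices in this order, K has dimension 2 with simplices:

  0-simplices (6): A, B, D, E, F, G
  1-simplices (15): AB, AD, AE, AF, AG, BD, BE, BF, BG, DE, DF, DG, EF, EG, FG
  2-simplices (10): ABD, ABF, ADE, AEG, AFG, BDG, BEF, BEG, DEF, DFG

so the chain groups are C_0 ≅ Z^6, C_1 ≅ Z^15, C_2 ≅ Z^10.

∂_1: C_1 → C_0 sends each edge [p,q] (with p < q) to q − p.
The resulting 6×15 matrix has rank 5, and its Smith normal form has invariant factors (1,1,1,1,1).

Boundary ∂_2: C_2 → C_1 acts by ∂[p,q,r] = [q,r] − [p,r] + [p,q]. For instance
  ∂BEF = EF − BF + BE,
  ∂DEF = EF − DF + DE.
As a 15×10 matrix over Z this has rank 10, with invariant factors (1,1,1,1,1,1,1,1,1,2).

Now H_k = ker ∂_k / im ∂_{k+1}, so:

  H_0: rank C_0 − rank ∂_1 = 6 − 5 = 1, and the invariant factors of ∂_1 are all 1, so H_0 = Z.
  H_1: rank ker ∂_1 − rank ∂_2 = (15 − 5) − 10 = 0, and ∂_2 has invariant factor 2 > 1, so H_1 = Z/2Z.
  H_2: rank ker ∂_2 − rank ∂_3 = (10 − 10) − 0 = 0, and there is no ∂_3, so H_2 = 0.

As a check, the Euler characteristic is 6 − 15 + 10 = 1, which agrees with 1 − 0 + 0 = 1.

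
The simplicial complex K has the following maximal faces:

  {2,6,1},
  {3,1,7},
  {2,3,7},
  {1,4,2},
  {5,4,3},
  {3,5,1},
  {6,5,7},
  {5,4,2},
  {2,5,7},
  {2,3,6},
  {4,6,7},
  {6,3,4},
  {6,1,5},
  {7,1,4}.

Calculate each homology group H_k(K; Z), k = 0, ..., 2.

H_0 = Z,  H_1 = Z^2,  H_2 = Z.

Fix the vertex order 1 < 2 < 3 < 4 < 5 < 6 < 7 and write every simplex with vertices in increasing order. Then dim K = 2 and the simplices of K are:

  0-simplices (7): [1], [2], [3], [4], [5], [6], [7]
  1-simplices (21): [1,2], [1,3], [1,4], [1,5], [1,6], [1,7], [2,3], [2,4], [2,5], [2,6], [2,7], [3,4], [3,5], [3,6], [3,7], [4,5], [4,6], [4,7], [5,6], [5,7], [6,7]
  2-simplices (14): [1,2,4], [1,2,6], [1,3,5], [1,3,7], [1,4,7], [1,5,6], [2,3,6], [2,3,7], [2,4,5], [2,5,7], [3,4,5], [3,4,6], [4,6,7], [5,6,7]

so the chain groups are C_0 ≅ Z^7, C_1 ≅ Z^21, C_2 ≅ Z^14.

The boundary map ∂_1: C_1 → C_0 is given by ∂[p,q] = [q] − [p]. For instance
  ∂[2,6] = [6] − [2].
The 7×21 boundary matrix has rank 6 and Smith normal form diag(1,1,1,1,1,1).

The boundary map ∂_2: C_2 → C_1 sends each 2-simplex [p,q,r] to [q,r] − [p,r] + [p,q]. For instance
  ∂[1,5,6] = [5,6] − [1,6] + [1,5],
  ∂[3,4,6] = [4,6] − [3,6] + [3,4].
This gives a 21×14 integer matrix of rank 13; reducing to Smith normal form yields diagonal entries (1,1,1,1,1,1,1,1,1,1,1,1,1).

From H_k ≅ ker(∂_k) / im(∂_{k+1}) we obtain:

  H_0: rank C_0 − rank ∂_1 = 7 − 6 = 1, and the invariant factors of ∂_1 are all 1, so H_0 ≅ Z.
  H_1: rank ker ∂_1 − rank ∂_2 = (21 − 6) − 13 = 2, and the invariant factors of ∂_2 are all 1, so H_1 ≅ Z^2.
  H_2: rank ker ∂_2 − rank ∂_3 = (14 − 13) − 0 = 1, and there is no ∂_3, so H_2 ≅ Z.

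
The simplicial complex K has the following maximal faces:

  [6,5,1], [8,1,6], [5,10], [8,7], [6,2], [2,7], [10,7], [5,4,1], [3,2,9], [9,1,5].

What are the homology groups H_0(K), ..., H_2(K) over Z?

H_0 ≅ Z,  H_1 ≅ Z^3,  H_2 = 0.

Take the total order 1 < 2 < 3 < 4 < 5 < 6 < 7 < 8 < 9 < 10 on the vertex set. Then K (dimension 2) consists of the simplices:

  0-simplices (10): [1], [2], [3], [4], [5], [6], [7], [8], [9], [10]
  1-simplices (17): [1,4], [1,5], [1,6], [1,8], [1,9], [2,3], [2,6], [2,7], [2,9], [3,9], [4,5], [5,6], [5,9], [5,10], [6,8], [7,8], [7,10]
  2-simplices (5): [1,4,5], [1,5,6], [1,5,9], [1,6,8], [2,3,9]

so the chain groups are C_0 ≅ Z^10, C_1 ≅ Z^17, C_2 ≅ Z^5.

∂_1: C_1 → C_0 maps an edge to its endpoints' difference, ∂[p,q] = q − p. For instance
  ∂[2,3] = [3] − [2].
This gives a 10×17 integer matrix of rank 9; reducing to Smith normal form yields diagonal entries (1,1,1,1,1,1,1,1,1).

Boundary ∂_2: C_2 → C_1 acts by ∂[p,q,r] = [q,r] − [p,r] + [p,q]. For instance
  ∂[1,5,9] = [5,9] − [1,9] + [1,5],
  ∂[1,6,8] = [6,8] − [1,8] + [1,6].
The 17×5 boundary matrix has rank 5 and Smith normal form diag(1,1,1,1,1).

Now H_k = ker ∂_k / im ∂_{k+1}, so:

  H_0: rank C_0 − rank ∂_1 = 10 − 9 = 1, and the invariant factors of ∂_1 are all 1, so H_0 = Z.
  H_1: rank ker ∂_1 − rank ∂_2 = (17 − 9) − 5 = 3, and the invariant factors of ∂_2 are all 1, so H_1 = Z^3.
  H_2: rank ker ∂_2 − rank ∂_3 = (5 − 5) − 0 = 0, and there is no ∂_3, so H_2 = 0.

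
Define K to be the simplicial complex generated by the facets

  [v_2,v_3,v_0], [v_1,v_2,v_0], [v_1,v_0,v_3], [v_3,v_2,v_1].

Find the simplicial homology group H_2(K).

H_2 ≅ Z.

Take the total order v_0 < v_1 < v_2 < v_3 on the vertex set. Then K (dimension 2) consists of the simplices:

  0-simplices (4): [v_0], [v_1], [v_2], [v_3]
  1-simplices (6): [v_0,v_1], [v_0,v_2], [v_0,v_3], [v_1,v_2], [v_1,v_3], [v_2,v_3]
  2-simplices (4): [v_0,v_1,v_2], [v_0,v_1,v_3], [v_0,v_2,v_3], [v_1,v_2,v_3]

so the chain groups are C_0 ≅ Z^4, C_1 ≅ Z^6, C_2 ≅ Z^4.

Boundary ∂_1: C_1 → C_0 is given by ∂[p,q] = [q] − [p].
The 4×6 boundary matrix has rank 3 and Smith normal form diag(1,1,1).

Boundary ∂_2: C_2 → C_1 maps a triangle to the signed sum of its edges. For instance
  ∂[v_0,v_1,v_3] = [v_1,v_3] − [v_0,v_3] + [v_0,v_1],
  ∂[v_1,v_2,v_3] = [v_2,v_3] − [v_1,v_3] + [v_1,v_2].
As a 6×4 matrix over Z this has rank 3, with invariant factors (1,1,1).

From H_k ≅ ker(∂_k) / im(∂_{k+1}) we obtain:

  H_2: rank ker ∂_2 − rank ∂_3 = (4 − 3) − 0 = 1, and there is no ∂_3, so H_2 ≅ Z.

(K is a triangulation of the 2-sphere S^2.)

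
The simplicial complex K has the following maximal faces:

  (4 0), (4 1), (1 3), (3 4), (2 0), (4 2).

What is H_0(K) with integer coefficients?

H_0 ≅ Z.

K has 5 vertices, 6 edges.
rank ∂_0 = 0, rank ∂_1 = 4 ⇒ b_0 = 5 − 0 − 4 = 1; all invariant factors of ∂_1 are 1 so no torsion. So H_0 = Z.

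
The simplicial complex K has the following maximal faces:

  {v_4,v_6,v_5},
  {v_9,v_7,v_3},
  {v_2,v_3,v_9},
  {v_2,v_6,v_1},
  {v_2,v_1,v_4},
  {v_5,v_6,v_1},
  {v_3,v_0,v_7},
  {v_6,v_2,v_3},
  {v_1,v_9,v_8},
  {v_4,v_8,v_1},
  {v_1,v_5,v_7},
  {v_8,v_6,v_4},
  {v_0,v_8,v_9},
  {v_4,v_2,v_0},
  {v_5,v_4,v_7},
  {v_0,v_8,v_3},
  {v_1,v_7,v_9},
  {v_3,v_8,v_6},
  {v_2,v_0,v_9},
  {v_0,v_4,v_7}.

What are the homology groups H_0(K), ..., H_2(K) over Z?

Fix the vertex order v_0 < v_1 < v_2 < v_3 < v_4 < v_5 < v_6 < v_7 < v_8 < v_9 and write every simplex with vertices in increasing order. Then dim K = 2 and the simplices of K are:

  0-simplices (10): [v_0], [v_1], [v_2], [v_3], [v_4], [v_5], [v_6], [v_7], [v_8], [v_9]
  1-simplices (30): (30 of them)
  2-simplices (20): (20 of them)

Hence C_0 ≅ Z^10, C_1 ≅ Z^30, C_2 ≅ Z^20.

Boundary ∂_1: C_1 → C_0 maps an edge to its endpoints' difference, ∂[p,q] = q − p. For instance
  ∂[v_3,v_6] = [v_6] − [v_3].
This gives a 10×30 integer matrix of rank 9; reducing to Smith normal form yields diagonal entries (1,1,1,1,1,1,1,1,1).

∂_2: C_2 → C_1 sends each 2-simplex [p,q,r] to [q,r] − [p,r] + [p,q]. For instance
  ∂[v_0,v_2,v_9] = [v_2,v_9] − [v_0,v_9] + [v_0,v_2],
  ∂[v_1,v_4,v_8] = [v_4,v_8] − [v_1,v_8] + [v_1,v_4].
The resulting 30×20 matrix has rank 20, and its Smith normal form has invariant factors (1,1,1,1,1,1,1,1,1,1,1,1,1,1,1,1,1,1,1,2).

From H_k ≅ ker(∂_k) / im(∂_{k+1}) we obtain:

  H_0: rank C_0 − rank ∂_1 = 10 − 9 = 1, and the invariant factors of ∂_1 are all 1, so H_0 ≅ Z.
  H_1: rank ker ∂_1 − rank ∂_2 = (30 − 9) − 20 = 1, and ∂_2 has invariant factor 2 > 1, so H_1 ≅ Z ⊕ Z_2.
  H_2: rank ker ∂_2 − rank ∂_3 = (20 − 20) − 0 = 0, and there is no ∂_3, so H_2 ≅ 0.

As a check, the Euler characteristic is 10 − 30 + 20 = 0, which agrees with 1 − 1 + 0 = 0.

H_0 ≅ Z,  H_1 ≅ Z ⊕ Z_2,  H_2 = 0.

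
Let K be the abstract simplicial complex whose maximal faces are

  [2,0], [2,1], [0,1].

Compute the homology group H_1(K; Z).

H_1 ≅ Z.

Fix the vertex order 0 < 1 < 2 and write every simplex with vertices in increasing order. Then dim K = 1 and the simplices of K are:

  0-simplices (3): [0], [1], [2]
  1-simplices (3): [0,1], [0,2], [1,2]

Hence C_0 ≅ Z^3, C_1 ≅ Z^3.

The boundary map ∂_1: C_1 → C_0 maps an edge to its endpoints' difference, ∂[p,q] = q − p.
As a 3×3 matrix over Z this has rank 2, with invariant factors (1,1).

Reading off H_k = ker ∂_k / im ∂_{k+1}:

  H_1: rank ker ∂_1 − rank ∂_2 = (3 − 2) − 0 = 1, and there is no ∂_2, so H_1 = Z.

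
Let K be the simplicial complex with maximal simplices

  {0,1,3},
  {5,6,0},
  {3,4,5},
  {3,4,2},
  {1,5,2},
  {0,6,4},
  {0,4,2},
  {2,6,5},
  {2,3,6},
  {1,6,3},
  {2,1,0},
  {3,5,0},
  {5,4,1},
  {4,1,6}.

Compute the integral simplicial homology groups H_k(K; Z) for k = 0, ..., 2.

H_0 ≅ Z,  H_1 ≅ Z^2,  H_2 ≅ Z.

Take the total order 0 < 1 < 2 < 3 < 4 < 5 < 6 on the vertex set. Then K (dimension 2) consists of the simplices:

  0-simplices (7): [0], [1], [2], [3], [4], [5], [6]
  1-simplices (21): [0,1], [0,2], [0,3], [0,4], [0,5], [0,6], [1,2], [1,3], [1,4], [1,5], [1,6], [2,3], [2,4], [2,5], [2,6], [3,4], [3,5], [3,6], [4,5], [4,6], [5,6]
  2-simplices (14): [0,1,2], [0,1,3], [0,2,4], [0,3,5], [0,4,6], [0,5,6], [1,2,5], [1,3,6], [1,4,5], [1,4,6], [2,3,4], [2,3,6], [2,5,6], [3,4,5]

so the chain groups are C_0 ≅ Z^7, C_1 ≅ Z^21, C_2 ≅ Z^14.

Boundary ∂_1: C_1 → C_0 is given by ∂[p,q] = [q] − [p]. For instance
  ∂[1,2] = [2] − [1].
This gives a 7×21 integer matrix of rank 6; reducing to Smith normal form yields diagonal entries (1,1,1,1,1,1).

∂_2: C_2 → C_1 acts by ∂[p,q,r] = [q,r] − [p,r] + [p,q]. For instance
  ∂[0,5,6] = [5,6] − [0,6] + [0,5],
  ∂[3,4,5] = [4,5] − [3,5] + [3,4].
The resulting 21×14 matrix has rank 13, and its Smith normal form has invariant factors (1,1,1,1,1,1,1,1,1,1,1,1,1).

Now H_k = ker ∂_k / im ∂_{k+1}, so:

  H_0: rank C_0 − rank ∂_1 = 7 − 6 = 1, and the invariant factors of ∂_1 are all 1, so H_0 ≅ Z.
  H_1: rank ker ∂_1 − rank ∂_2 = (21 − 6) − 13 = 2, and the invariant factors of ∂_2 are all 1, so H_1 ≅ Z^2.
  H_2: rank ker ∂_2 − rank ∂_3 = (14 − 13) − 0 = 1, and there is no ∂_3, so H_2 ≅ Z.

(K is a triangulation of the torus T^2.)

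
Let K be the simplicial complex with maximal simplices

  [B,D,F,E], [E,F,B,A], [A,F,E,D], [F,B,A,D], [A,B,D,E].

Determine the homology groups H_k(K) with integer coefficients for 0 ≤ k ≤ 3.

Fix the vertex order A < B < D < E < F and write every simplex with vertices in increasing order. Then dim K = 3 and the simplices of K are:

  0-simplices (5): A, B, D, E, F
  1-simplices (10): AB, AD, AE, AF, BD, BE, BF, DE, DF, EF
  2-simplices (10): ABD, ABE, ABF, ADE, ADF, AEF, BDE, BDF, BEF, DEF
  3-simplices (5): ABDE, ABDF, ABEF, ADEF, BDEF

so the chain groups are C_0 ≅ Z^5, C_1 ≅ Z^10, C_2 ≅ Z^10, C_3 ≅ Z^5.

Boundary ∂_1: C_1 → C_0 maps an edge to its endpoints' difference, ∂[p,q] = q − p. For instance
  ∂AE = E − A.
As a 5×10 matrix over Z this has rank 4, with invariant factors (1,1,1,1).

∂_2: C_2 → C_1 maps a triangle to the signed sum of its edges. For instance
  ∂ADF = DF − AF + AD,
  ∂ABD = BD − AD + AB.
As a 10×10 matrix over Z this has rank 6, with invariant factors (1,1,1,1,1,1).

The boundary map ∂_3: C_3 → C_2 sends each 3-simplex σ to the alternating sum Σ_i (−1)^i (σ with its i-th vertex removed). For instance
  ∂ADEF = DEF − AEF + ADF − ADE,
  ∂ABDE = BDE − ADE + ABE − ABD.
This gives a 10×5 integer matrix of rank 4; reducing to Smith normal form yields diagonal entries (1,1,1,1).

Reading off H_k = ker ∂_k / im ∂_{k+1}:

  H_0: rank C_0 − rank ∂_1 = 5 − 4 = 1, and the invariant factors of ∂_1 are all 1, so H_0 ≅ Z.
  H_1: rank ker ∂_1 − rank ∂_2 = (10 − 4) − 6 = 0, and the invariant factors of ∂_2 are all 1, so H_1 ≅ 0.
  H_2: rank ker ∂_2 − rank ∂_3 = (10 − 6) − 4 = 0, and the invariant factors of ∂_3 are all 1, so H_2 ≅ 0.
  H_3: rank ker ∂_3 − rank ∂_4 = (5 − 4) − 0 = 1, and there is no ∂_4, so H_3 ≅ Z.

H_0 ≅ Z,  H_1 = 0,  H_2 = 0,  H_3 ≅ Z.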